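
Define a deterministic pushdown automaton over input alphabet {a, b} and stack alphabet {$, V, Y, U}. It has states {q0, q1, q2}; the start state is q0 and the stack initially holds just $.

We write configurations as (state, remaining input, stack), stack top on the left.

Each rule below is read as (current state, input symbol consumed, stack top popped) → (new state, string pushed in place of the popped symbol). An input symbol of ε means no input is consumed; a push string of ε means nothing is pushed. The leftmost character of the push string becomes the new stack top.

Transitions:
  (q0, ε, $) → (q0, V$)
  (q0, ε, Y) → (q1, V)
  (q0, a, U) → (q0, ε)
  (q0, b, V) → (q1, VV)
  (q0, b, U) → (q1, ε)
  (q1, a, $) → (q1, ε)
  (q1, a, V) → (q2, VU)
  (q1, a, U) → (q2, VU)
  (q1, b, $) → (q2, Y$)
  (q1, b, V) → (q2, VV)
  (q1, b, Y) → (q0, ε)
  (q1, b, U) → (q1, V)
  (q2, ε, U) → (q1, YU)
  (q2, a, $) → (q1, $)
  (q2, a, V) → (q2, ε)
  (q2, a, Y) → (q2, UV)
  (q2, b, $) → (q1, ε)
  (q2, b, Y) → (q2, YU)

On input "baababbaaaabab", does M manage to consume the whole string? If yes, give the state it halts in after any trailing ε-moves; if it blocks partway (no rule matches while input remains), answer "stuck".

q0

(q0, baababbaaaabab, $) ⊢ (q0, baababbaaaabab, V$) ⊢ (q1, aababbaaaabab, VV$) ⊢ (q2, ababbaaaabab, VUV$) ⊢ (q2, babbaaaabab, UV$) ⊢ (q1, babbaaaabab, YUV$) ⊢ (q0, abbaaaabab, UV$) ⊢ (q0, bbaaaabab, V$) ⊢ (q1, baaaabab, VV$) ⊢ (q2, aaaabab, VVV$) ⊢ (q2, aaabab, VV$) ⊢ (q2, aabab, V$) ⊢ (q2, abab, $) ⊢ (q1, bab, $) ⊢ (q2, ab, Y$) ⊢ (q2, b, UV$) ⊢ (q1, b, YUV$) ⊢ (q0, ε, UV$)
All input consumed; M is in state q0.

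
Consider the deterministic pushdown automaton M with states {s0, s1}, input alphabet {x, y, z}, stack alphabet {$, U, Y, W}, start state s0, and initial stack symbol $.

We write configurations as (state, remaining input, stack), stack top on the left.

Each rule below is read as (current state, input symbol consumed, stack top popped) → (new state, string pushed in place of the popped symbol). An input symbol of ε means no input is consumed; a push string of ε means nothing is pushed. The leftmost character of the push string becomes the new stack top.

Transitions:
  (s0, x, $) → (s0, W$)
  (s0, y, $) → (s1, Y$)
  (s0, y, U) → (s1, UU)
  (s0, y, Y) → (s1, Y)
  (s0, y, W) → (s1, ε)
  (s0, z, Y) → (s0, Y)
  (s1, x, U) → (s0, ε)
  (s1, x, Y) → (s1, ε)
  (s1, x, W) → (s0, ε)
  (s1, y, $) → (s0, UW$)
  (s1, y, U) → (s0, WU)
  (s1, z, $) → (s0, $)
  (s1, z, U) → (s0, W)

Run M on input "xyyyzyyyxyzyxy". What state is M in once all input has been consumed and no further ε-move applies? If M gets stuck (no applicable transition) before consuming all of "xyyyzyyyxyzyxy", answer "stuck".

s0

(s0, xyyyzyyyxyzyxy, $) ⊢ (s0, yyyzyyyxyzyxy, W$) ⊢ (s1, yyzyyyxyzyxy, $) ⊢ (s0, yzyyyxyzyxy, UW$) ⊢ (s1, zyyyxyzyxy, UUW$) ⊢ (s0, yyyxyzyxy, WUW$) ⊢ (s1, yyxyzyxy, UW$) ⊢ (s0, yxyzyxy, WUW$) ⊢ (s1, xyzyxy, UW$) ⊢ (s0, yzyxy, W$) ⊢ (s1, zyxy, $) ⊢ (s0, yxy, $) ⊢ (s1, xy, Y$) ⊢ (s1, y, $) ⊢ (s0, ε, UW$)
All input consumed; M is in state s0.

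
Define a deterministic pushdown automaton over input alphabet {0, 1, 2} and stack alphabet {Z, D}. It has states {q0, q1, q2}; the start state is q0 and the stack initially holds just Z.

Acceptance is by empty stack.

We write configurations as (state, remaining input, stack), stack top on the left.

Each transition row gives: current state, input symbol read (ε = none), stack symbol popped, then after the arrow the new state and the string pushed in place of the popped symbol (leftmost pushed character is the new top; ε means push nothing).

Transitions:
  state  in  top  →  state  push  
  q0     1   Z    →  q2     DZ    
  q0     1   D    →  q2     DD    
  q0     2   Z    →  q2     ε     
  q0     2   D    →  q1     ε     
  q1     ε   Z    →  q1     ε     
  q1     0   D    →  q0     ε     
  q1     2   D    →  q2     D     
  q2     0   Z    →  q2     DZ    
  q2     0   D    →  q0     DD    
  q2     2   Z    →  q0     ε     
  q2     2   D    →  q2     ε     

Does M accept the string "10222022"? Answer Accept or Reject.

(q0, 10222022, Z) ⊢ (q2, 0222022, DZ) ⊢ (q0, 222022, DDZ) ⊢ (q1, 22022, DZ) ⊢ (q2, 2022, DZ) ⊢ (q2, 022, Z) ⊢ (q2, 22, DZ) ⊢ (q2, 2, Z) ⊢ (q0, ε, ε)
All input consumed and the stack is empty.

Accept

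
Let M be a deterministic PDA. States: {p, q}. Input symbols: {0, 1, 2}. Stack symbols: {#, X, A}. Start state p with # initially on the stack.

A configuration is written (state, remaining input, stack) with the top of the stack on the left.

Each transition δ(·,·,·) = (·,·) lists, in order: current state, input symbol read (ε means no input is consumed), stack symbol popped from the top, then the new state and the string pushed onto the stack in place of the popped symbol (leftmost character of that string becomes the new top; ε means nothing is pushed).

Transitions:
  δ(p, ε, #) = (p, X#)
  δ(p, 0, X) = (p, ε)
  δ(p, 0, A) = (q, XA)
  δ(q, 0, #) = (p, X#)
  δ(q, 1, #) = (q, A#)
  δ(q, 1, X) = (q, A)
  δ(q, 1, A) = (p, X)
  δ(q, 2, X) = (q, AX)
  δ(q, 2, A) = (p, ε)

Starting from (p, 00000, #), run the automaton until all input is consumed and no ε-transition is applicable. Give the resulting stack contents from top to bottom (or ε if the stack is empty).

X#

(p, 00000, #) ⊢ (p, 00000, X#) ⊢ (p, 0000, #) ⊢ (p, 0000, X#) ⊢ (p, 000, #) ⊢ (p, 000, X#) ⊢ (p, 00, #) ⊢ (p, 00, X#) ⊢ (p, 0, #) ⊢ (p, 0, X#) ⊢ (p, ε, #) ⊢ (p, ε, X#)
All input consumed in state p with stack X#.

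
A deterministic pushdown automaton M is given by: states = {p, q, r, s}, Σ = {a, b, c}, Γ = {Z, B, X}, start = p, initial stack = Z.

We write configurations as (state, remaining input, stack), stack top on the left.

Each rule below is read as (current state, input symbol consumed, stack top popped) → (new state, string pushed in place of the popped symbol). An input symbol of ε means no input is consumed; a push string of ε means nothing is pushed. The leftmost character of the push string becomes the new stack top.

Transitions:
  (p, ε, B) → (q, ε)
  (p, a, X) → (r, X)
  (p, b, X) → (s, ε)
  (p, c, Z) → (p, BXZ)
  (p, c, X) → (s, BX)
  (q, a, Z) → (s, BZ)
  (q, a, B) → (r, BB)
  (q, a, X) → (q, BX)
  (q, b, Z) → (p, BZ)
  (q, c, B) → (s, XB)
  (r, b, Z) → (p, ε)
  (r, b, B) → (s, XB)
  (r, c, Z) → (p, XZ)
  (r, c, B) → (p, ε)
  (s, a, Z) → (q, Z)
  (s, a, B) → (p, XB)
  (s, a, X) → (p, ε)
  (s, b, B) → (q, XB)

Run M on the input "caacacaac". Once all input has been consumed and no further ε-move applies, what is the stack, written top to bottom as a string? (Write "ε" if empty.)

XBXZ

(p, caacacaac, Z)
  read c, top Z: go to p, push BXZ → (p, aacacaac, BXZ)
  ε-move, top B: go to q, push ε → (q, aacacaac, XZ)
  read a, top X: go to q, push BX → (q, acacaac, BXZ)
  read a, top B: go to r, push BB → (r, cacaac, BBXZ)
  read c, top B: go to p, push ε → (p, acaac, BXZ)
  ε-move, top B: go to q, push ε → (q, acaac, XZ)
  read a, top X: go to q, push BX → (q, caac, BXZ)
  read c, top B: go to s, push XB → (s, aac, XBXZ)
  read a, top X: go to p, push ε → (p, ac, BXZ)
  ε-move, top B: go to q, push ε → (q, ac, XZ)
  read a, top X: go to q, push BX → (q, c, BXZ)
  read c, top B: go to s, push XB → (s, ε, XBXZ)
All input consumed in state s with stack XBXZ.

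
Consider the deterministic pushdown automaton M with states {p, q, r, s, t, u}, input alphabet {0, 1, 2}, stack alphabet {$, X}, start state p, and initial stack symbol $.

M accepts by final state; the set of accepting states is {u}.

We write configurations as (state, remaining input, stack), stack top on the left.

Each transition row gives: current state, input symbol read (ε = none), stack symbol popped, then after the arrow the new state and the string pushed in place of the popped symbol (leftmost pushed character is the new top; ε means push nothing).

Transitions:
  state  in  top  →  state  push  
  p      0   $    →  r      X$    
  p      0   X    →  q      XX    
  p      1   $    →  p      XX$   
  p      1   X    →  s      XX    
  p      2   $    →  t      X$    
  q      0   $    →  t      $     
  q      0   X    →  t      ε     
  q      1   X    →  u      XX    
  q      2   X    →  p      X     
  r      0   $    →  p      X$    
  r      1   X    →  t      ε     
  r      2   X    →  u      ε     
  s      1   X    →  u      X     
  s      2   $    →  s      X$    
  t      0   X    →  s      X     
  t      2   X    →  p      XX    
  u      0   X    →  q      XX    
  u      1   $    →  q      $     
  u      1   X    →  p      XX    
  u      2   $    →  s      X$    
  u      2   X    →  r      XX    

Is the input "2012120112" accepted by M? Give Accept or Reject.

Reject

(p, 2012120112, $)
  read 2, top $: go to t, push X$ → (t, 012120112, X$)
  read 0, top X: go to s, push X → (s, 12120112, X$)
  read 1, top X: go to u, push X → (u, 2120112, X$)
  read 2, top X: go to r, push XX → (r, 120112, XX$)
  read 1, top X: go to t, push ε → (t, 20112, X$)
  read 2, top X: go to p, push XX → (p, 0112, XX$)
  read 0, top X: go to q, push XX → (q, 112, XXX$)
  read 1, top X: go to u, push XX → (u, 12, XXXX$)
  read 1, top X: go to p, push XX → (p, 2, XXXXX$)
No transition applies at (p, 2, XXXXX$); input not fully consumed.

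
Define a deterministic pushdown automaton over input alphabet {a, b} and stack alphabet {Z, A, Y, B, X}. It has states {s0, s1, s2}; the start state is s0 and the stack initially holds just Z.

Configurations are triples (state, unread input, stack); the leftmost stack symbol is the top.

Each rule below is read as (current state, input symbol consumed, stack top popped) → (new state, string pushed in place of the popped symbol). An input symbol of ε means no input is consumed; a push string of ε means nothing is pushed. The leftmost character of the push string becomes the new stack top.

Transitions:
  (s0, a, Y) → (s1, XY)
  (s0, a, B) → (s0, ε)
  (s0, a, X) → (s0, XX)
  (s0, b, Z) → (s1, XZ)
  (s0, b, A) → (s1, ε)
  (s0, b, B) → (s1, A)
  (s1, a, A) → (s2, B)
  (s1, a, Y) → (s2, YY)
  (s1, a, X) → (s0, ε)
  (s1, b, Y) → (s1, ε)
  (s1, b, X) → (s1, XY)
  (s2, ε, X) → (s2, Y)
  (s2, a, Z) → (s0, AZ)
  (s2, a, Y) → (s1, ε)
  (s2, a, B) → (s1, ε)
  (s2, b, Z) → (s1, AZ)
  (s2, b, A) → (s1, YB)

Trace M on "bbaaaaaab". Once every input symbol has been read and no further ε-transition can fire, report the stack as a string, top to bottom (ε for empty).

XYYZ

(s0, bbaaaaaab, Z)
  read b, top Z: go to s1, push XZ → (s1, baaaaaab, XZ)
  read b, top X: go to s1, push XY → (s1, aaaaaab, XYZ)
  read a, top X: go to s0, push ε → (s0, aaaaab, YZ)
  read a, top Y: go to s1, push XY → (s1, aaaab, XYZ)
  read a, top X: go to s0, push ε → (s0, aaab, YZ)
  read a, top Y: go to s1, push XY → (s1, aab, XYZ)
  read a, top X: go to s0, push ε → (s0, ab, YZ)
  read a, top Y: go to s1, push XY → (s1, b, XYZ)
  read b, top X: go to s1, push XY → (s1, ε, XYYZ)
All input consumed in state s1 with stack XYYZ.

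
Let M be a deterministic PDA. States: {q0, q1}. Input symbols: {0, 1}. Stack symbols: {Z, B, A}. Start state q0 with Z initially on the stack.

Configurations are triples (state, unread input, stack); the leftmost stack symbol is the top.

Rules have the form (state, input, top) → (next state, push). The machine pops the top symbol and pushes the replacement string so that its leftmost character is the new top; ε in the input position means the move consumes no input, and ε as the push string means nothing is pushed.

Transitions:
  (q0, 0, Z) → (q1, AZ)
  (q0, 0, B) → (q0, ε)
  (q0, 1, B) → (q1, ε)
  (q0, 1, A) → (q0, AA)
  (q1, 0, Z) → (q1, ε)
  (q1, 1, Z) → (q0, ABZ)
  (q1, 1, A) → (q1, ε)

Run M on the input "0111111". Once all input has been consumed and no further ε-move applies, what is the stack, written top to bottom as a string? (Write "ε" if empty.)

AAAAABZ

(q0, 0111111, Z) ⊢ (q1, 111111, AZ) ⊢ (q1, 11111, Z) ⊢ (q0, 1111, ABZ) ⊢ (q0, 111, AABZ) ⊢ (q0, 11, AAABZ) ⊢ (q0, 1, AAAABZ) ⊢ (q0, ε, AAAAABZ)
All input consumed in state q0 with stack AAAAABZ.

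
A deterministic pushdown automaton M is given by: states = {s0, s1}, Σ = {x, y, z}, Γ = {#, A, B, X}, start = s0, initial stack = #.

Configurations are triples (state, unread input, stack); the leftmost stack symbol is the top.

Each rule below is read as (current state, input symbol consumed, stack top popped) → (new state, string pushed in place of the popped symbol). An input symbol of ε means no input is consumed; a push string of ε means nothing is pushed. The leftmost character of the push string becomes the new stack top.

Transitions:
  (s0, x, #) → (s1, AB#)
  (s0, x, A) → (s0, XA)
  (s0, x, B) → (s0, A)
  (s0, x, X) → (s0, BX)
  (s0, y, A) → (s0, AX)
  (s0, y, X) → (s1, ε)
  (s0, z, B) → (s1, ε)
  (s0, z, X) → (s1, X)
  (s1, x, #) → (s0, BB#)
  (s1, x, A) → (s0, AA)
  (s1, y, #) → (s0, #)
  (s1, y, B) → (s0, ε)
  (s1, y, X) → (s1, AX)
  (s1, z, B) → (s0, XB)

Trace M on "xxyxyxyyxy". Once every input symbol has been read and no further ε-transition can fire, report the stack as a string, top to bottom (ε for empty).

(s0, xxyxyxyyxy, #)
  read x, top #: go to s1, push AB# → (s1, xyxyxyyxy, AB#)
  read x, top A: go to s0, push AA → (s0, yxyxyyxy, AAB#)
  read y, top A: go to s0, push AX → (s0, xyxyyxy, AXAB#)
  read x, top A: go to s0, push XA → (s0, yxyyxy, XAXAB#)
  read y, top X: go to s1, push ε → (s1, xyyxy, AXAB#)
  read x, top A: go to s0, push AA → (s0, yyxy, AAXAB#)
  read y, top A: go to s0, push AX → (s0, yxy, AXAXAB#)
  read y, top A: go to s0, push AX → (s0, xy, AXXAXAB#)
  read x, top A: go to s0, push XA → (s0, y, XAXXAXAB#)
  read y, top X: go to s1, push ε → (s1, ε, AXXAXAB#)
All input consumed in state s1 with stack AXXAXAB#.

AXXAXAB#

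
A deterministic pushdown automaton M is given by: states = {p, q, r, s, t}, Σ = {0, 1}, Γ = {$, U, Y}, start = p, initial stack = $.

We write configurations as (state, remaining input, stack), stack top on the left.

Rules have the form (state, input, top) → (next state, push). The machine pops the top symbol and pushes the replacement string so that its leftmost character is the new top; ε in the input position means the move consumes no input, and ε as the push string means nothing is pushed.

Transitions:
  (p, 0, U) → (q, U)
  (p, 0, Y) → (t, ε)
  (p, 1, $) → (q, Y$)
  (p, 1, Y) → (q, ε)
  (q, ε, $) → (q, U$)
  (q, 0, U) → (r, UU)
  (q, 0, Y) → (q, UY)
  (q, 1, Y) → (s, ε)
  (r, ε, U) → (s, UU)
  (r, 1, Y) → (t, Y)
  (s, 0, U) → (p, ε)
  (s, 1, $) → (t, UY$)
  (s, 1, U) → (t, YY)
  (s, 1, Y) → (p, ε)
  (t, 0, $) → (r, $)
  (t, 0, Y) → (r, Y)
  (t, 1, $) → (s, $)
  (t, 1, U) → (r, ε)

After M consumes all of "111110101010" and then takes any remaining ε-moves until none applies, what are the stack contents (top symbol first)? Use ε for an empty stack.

Y$

(p, 111110101010, $)
  read 1, top $: go to q, push Y$ → (q, 11110101010, Y$)
  read 1, top Y: go to s, push ε → (s, 1110101010, $)
  read 1, top $: go to t, push UY$ → (t, 110101010, UY$)
  read 1, top U: go to r, push ε → (r, 10101010, Y$)
  read 1, top Y: go to t, push Y → (t, 0101010, Y$)
  read 0, top Y: go to r, push Y → (r, 101010, Y$)
  read 1, top Y: go to t, push Y → (t, 01010, Y$)
  read 0, top Y: go to r, push Y → (r, 1010, Y$)
  read 1, top Y: go to t, push Y → (t, 010, Y$)
  read 0, top Y: go to r, push Y → (r, 10, Y$)
  read 1, top Y: go to t, push Y → (t, 0, Y$)
  read 0, top Y: go to r, push Y → (r, ε, Y$)
All input consumed in state r with stack Y$.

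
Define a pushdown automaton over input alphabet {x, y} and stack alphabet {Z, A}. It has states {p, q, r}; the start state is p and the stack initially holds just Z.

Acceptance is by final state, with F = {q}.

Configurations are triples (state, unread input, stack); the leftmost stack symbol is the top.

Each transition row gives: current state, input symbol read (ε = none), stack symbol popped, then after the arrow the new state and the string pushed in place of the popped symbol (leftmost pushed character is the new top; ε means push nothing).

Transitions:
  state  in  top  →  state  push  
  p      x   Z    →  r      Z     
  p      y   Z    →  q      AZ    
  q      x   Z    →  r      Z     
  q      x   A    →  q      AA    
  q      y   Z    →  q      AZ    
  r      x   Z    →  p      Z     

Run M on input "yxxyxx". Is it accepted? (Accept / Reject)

No computation consumes all input and reaches a final state.

Reject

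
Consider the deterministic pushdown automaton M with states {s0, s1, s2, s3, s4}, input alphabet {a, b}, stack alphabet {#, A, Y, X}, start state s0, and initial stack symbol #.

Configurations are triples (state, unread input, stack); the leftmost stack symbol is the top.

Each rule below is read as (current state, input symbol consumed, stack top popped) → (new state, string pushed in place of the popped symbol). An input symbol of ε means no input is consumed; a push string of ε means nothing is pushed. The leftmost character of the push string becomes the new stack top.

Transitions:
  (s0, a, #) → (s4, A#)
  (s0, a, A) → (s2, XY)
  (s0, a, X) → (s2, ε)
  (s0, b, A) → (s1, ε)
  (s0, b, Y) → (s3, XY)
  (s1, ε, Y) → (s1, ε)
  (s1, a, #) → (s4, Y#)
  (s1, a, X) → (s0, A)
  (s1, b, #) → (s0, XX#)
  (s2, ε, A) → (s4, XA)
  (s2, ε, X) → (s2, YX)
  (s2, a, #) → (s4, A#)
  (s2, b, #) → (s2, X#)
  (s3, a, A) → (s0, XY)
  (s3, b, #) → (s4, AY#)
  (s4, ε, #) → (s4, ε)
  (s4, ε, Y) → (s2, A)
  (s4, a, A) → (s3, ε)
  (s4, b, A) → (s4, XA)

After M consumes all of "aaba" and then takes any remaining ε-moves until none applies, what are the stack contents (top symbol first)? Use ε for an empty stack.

Y#

(s0, aaba, #) ⊢ (s4, aba, A#) ⊢ (s3, ba, #) ⊢ (s4, a, AY#) ⊢ (s3, ε, Y#)
All input consumed in state s3 with stack Y#.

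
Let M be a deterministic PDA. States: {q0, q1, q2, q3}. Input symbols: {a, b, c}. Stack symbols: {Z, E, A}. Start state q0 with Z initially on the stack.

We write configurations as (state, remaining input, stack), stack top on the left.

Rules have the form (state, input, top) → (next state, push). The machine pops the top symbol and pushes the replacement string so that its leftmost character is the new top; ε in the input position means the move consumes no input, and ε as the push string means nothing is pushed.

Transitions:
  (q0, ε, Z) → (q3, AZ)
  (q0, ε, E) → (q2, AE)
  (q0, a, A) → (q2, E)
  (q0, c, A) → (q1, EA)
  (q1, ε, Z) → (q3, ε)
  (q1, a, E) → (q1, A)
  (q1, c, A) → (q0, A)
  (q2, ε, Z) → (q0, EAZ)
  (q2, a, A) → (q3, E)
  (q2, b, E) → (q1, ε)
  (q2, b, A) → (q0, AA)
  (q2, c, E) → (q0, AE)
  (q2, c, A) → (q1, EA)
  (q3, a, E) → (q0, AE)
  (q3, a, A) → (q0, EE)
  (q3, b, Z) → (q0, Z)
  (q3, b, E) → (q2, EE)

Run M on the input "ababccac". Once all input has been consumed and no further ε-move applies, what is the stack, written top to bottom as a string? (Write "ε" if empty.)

AAEEZ

(q0, ababccac, Z)
  ε-move, top Z: go to q3, push AZ → (q3, ababccac, AZ)
  read a, top A: go to q0, push EE → (q0, babccac, EEZ)
  ε-move, top E: go to q2, push AE → (q2, babccac, AEEZ)
  read b, top A: go to q0, push AA → (q0, abccac, AAEEZ)
  read a, top A: go to q2, push E → (q2, bccac, EAEEZ)
  read b, top E: go to q1, push ε → (q1, ccac, AEEZ)
  read c, top A: go to q0, push A → (q0, cac, AEEZ)
  read c, top A: go to q1, push EA → (q1, ac, EAEEZ)
  read a, top E: go to q1, push A → (q1, c, AAEEZ)
  read c, top A: go to q0, push A → (q0, ε, AAEEZ)
All input consumed in state q0 with stack AAEEZ.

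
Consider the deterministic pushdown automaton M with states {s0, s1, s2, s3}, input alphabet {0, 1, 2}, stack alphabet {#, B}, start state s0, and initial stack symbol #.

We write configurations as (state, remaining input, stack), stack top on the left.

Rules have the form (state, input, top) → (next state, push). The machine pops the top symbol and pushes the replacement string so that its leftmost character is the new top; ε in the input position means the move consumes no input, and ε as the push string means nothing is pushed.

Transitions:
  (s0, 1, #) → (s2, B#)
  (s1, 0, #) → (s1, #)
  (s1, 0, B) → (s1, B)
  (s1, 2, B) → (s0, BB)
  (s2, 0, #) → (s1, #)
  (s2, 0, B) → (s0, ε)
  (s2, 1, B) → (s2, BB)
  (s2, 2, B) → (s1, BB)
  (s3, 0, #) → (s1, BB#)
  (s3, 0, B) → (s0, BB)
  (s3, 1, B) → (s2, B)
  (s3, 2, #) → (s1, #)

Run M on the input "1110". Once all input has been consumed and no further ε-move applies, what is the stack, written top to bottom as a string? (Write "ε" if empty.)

BB#

(s0, 1110, #)
  read 1, top #: go to s2, push B# → (s2, 110, B#)
  read 1, top B: go to s2, push BB → (s2, 10, BB#)
  read 1, top B: go to s2, push BB → (s2, 0, BBB#)
  read 0, top B: go to s0, push ε → (s0, ε, BB#)
All input consumed in state s0 with stack BB#.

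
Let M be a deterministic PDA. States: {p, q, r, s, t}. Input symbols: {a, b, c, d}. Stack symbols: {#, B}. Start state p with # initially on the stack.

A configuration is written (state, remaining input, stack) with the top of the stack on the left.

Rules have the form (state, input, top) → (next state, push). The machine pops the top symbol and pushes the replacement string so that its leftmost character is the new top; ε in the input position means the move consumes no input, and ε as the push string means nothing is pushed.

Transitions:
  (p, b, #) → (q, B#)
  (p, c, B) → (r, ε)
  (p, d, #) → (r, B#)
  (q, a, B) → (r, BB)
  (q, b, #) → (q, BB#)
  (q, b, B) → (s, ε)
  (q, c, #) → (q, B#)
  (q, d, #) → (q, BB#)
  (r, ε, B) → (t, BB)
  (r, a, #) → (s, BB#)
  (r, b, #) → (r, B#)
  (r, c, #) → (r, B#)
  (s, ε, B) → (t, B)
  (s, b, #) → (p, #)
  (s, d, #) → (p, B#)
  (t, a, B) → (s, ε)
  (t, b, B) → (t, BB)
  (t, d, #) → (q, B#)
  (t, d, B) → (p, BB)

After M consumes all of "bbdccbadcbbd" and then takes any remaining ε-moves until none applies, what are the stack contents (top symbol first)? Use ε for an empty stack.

(p, bbdccbadcbbd, #)
  read b, top #: go to q, push B# → (q, bdccbadcbbd, B#)
  read b, top B: go to s, push ε → (s, dccbadcbbd, #)
  read d, top #: go to p, push B# → (p, ccbadcbbd, B#)
  read c, top B: go to r, push ε → (r, cbadcbbd, #)
  read c, top #: go to r, push B# → (r, badcbbd, B#)
  ε-move, top B: go to t, push BB → (t, badcbbd, BB#)
  read b, top B: go to t, push BB → (t, adcbbd, BBB#)
  read a, top B: go to s, push ε → (s, dcbbd, BB#)
  ε-move, top B: go to t, push B → (t, dcbbd, BB#)
  read d, top B: go to p, push BB → (p, cbbd, BBB#)
  read c, top B: go to r, push ε → (r, bbd, BB#)
  ε-move, top B: go to t, push BB → (t, bbd, BBB#)
  read b, top B: go to t, push BB → (t, bd, BBBB#)
  read b, top B: go to t, push BB → (t, d, BBBBB#)
  read d, top B: go to p, push BB → (p, ε, BBBBBB#)
All input consumed in state p with stack BBBBBB#.

BBBBBB#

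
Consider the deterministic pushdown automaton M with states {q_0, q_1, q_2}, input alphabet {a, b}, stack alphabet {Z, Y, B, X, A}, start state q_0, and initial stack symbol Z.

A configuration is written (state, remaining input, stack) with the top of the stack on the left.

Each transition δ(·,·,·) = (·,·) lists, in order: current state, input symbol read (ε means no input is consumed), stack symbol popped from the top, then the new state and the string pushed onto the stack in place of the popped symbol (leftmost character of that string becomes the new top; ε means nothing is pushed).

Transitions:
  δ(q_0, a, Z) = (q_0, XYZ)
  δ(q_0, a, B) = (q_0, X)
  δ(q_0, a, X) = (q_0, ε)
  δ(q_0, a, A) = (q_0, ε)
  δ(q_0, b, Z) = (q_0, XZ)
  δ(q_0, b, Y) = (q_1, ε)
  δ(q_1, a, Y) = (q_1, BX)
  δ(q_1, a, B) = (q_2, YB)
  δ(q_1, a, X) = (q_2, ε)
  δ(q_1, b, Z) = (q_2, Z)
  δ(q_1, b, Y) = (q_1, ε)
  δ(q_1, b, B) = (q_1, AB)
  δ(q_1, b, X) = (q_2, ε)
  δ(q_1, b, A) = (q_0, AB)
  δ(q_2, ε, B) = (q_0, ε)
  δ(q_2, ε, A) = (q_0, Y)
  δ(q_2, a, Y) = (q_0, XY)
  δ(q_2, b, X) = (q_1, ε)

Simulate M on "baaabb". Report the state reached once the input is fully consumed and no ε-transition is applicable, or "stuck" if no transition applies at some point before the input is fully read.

(q_0, baaabb, Z)
  read b, top Z: go to q_0, push XZ → (q_0, aaabb, XZ)
  read a, top X: go to q_0, push ε → (q_0, aabb, Z)
  read a, top Z: go to q_0, push XYZ → (q_0, abb, XYZ)
  read a, top X: go to q_0, push ε → (q_0, bb, YZ)
  read b, top Y: go to q_1, push ε → (q_1, b, Z)
  read b, top Z: go to q_2, push Z → (q_2, ε, Z)
All input consumed; M is in state q_2.

q_2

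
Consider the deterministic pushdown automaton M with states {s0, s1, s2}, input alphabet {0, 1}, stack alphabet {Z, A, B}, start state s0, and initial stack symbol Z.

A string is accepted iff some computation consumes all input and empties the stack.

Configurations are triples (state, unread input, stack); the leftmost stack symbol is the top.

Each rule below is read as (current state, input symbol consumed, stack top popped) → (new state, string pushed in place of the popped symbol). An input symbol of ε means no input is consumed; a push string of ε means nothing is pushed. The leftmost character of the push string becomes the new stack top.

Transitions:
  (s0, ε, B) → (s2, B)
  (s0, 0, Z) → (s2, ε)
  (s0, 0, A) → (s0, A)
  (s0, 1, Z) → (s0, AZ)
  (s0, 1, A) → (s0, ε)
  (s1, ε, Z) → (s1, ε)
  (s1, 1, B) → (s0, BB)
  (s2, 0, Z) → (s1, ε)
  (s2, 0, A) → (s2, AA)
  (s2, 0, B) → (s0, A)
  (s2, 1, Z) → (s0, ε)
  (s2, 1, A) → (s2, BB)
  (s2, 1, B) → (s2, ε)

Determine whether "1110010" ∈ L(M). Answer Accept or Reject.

(s0, 1110010, Z)
  read 1, top Z: go to s0, push AZ → (s0, 110010, AZ)
  read 1, top A: go to s0, push ε → (s0, 10010, Z)
  read 1, top Z: go to s0, push AZ → (s0, 0010, AZ)
  read 0, top A: go to s0, push A → (s0, 010, AZ)
  read 0, top A: go to s0, push A → (s0, 10, AZ)
  read 1, top A: go to s0, push ε → (s0, 0, Z)
  read 0, top Z: go to s2, push ε → (s2, ε, ε)
All input consumed and the stack is empty.

Accept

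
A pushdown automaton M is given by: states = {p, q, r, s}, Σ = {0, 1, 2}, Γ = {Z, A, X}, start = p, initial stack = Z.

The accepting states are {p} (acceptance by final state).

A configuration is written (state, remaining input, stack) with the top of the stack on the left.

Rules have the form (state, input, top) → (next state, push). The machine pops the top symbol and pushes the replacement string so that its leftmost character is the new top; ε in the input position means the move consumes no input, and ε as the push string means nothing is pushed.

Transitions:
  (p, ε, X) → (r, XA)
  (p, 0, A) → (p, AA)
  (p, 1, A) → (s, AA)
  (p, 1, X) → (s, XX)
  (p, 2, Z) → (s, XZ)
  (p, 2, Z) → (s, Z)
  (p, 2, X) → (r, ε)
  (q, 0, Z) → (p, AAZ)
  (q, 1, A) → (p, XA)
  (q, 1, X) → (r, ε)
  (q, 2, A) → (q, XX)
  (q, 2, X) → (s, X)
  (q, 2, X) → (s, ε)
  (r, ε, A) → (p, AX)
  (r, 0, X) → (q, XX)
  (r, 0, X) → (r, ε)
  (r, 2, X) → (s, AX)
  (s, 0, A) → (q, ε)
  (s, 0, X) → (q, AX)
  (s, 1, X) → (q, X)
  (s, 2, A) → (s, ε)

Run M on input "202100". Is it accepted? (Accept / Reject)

Reject

No computation consumes all input and reaches a final state.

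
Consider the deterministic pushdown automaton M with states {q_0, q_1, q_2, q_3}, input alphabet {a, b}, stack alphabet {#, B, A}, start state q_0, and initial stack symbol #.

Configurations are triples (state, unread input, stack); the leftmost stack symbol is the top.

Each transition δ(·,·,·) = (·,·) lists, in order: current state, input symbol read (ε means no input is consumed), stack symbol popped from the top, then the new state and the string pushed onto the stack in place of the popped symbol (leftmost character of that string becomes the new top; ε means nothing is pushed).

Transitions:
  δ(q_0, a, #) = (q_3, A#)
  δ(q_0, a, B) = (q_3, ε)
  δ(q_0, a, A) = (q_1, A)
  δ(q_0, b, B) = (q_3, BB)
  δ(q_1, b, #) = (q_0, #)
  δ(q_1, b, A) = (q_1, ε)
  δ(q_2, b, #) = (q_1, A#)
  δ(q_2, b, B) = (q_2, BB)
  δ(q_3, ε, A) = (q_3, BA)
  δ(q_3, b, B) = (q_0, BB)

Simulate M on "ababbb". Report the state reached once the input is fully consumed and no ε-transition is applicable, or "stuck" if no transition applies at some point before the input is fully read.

q_0

(q_0, ababbb, #)
  read a, top #: go to q_3, push A# → (q_3, babbb, A#)
  ε-move, top A: go to q_3, push BA → (q_3, babbb, BA#)
  read b, top B: go to q_0, push BB → (q_0, abbb, BBA#)
  read a, top B: go to q_3, push ε → (q_3, bbb, BA#)
  read b, top B: go to q_0, push BB → (q_0, bb, BBA#)
  read b, top B: go to q_3, push BB → (q_3, b, BBBA#)
  read b, top B: go to q_0, push BB → (q_0, ε, BBBBA#)
All input consumed; M is in state q_0.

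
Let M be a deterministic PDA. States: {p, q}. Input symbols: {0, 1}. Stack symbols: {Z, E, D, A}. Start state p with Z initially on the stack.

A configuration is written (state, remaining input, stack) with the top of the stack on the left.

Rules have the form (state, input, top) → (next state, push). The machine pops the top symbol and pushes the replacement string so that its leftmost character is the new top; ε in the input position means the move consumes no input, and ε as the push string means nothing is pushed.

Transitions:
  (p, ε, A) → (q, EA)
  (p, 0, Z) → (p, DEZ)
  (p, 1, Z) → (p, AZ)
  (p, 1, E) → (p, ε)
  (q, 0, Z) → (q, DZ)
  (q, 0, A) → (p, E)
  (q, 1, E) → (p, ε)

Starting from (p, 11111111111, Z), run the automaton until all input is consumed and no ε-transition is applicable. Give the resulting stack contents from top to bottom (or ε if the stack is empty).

(p, 11111111111, Z)
  read 1, top Z: go to p, push AZ → (p, 1111111111, AZ)
  ε-move, top A: go to q, push EA → (q, 1111111111, EAZ)
  read 1, top E: go to p, push ε → (p, 111111111, AZ)
  ε-move, top A: go to q, push EA → (q, 111111111, EAZ)
  read 1, top E: go to p, push ε → (p, 11111111, AZ)
  ε-move, top A: go to q, push EA → (q, 11111111, EAZ)
  read 1, top E: go to p, push ε → (p, 1111111, AZ)
  ε-move, top A: go to q, push EA → (q, 1111111, EAZ)
  read 1, top E: go to p, push ε → (p, 111111, AZ)
  ε-move, top A: go to q, push EA → (q, 111111, EAZ)
  read 1, top E: go to p, push ε → (p, 11111, AZ)
  ε-move, top A: go to q, push EA → (q, 11111, EAZ)
  read 1, top E: go to p, push ε → (p, 1111, AZ)
  ε-move, top A: go to q, push EA → (q, 1111, EAZ)
  read 1, top E: go to p, push ε → (p, 111, AZ)
  ε-move, top A: go to q, push EA → (q, 111, EAZ)
  read 1, top E: go to p, push ε → (p, 11, AZ)
  ε-move, top A: go to q, push EA → (q, 11, EAZ)
  read 1, top E: go to p, push ε → (p, 1, AZ)
  ε-move, top A: go to q, push EA → (q, 1, EAZ)
  read 1, top E: go to p, push ε → (p, ε, AZ)
  ε-move, top A: go to q, push EA → (q, ε, EAZ)
All input consumed in state q with stack EAZ.

EAZ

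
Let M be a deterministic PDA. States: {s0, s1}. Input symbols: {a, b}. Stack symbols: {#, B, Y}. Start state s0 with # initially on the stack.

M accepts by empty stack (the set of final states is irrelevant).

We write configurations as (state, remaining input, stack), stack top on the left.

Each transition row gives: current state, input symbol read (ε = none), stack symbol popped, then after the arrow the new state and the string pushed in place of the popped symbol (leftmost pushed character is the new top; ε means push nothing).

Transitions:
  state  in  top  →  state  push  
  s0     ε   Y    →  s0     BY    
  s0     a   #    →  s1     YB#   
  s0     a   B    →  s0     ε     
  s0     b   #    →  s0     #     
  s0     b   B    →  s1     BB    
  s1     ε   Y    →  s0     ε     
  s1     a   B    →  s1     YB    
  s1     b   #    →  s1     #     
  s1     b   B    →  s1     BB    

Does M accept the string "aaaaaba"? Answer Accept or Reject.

Reject

(s0, aaaaaba, #)
  read a, top #: go to s1, push YB# → (s1, aaaaba, YB#)
  ε-move, top Y: go to s0, push ε → (s0, aaaaba, B#)
  read a, top B: go to s0, push ε → (s0, aaaba, #)
  read a, top #: go to s1, push YB# → (s1, aaba, YB#)
  ε-move, top Y: go to s0, push ε → (s0, aaba, B#)
  read a, top B: go to s0, push ε → (s0, aba, #)
  read a, top #: go to s1, push YB# → (s1, ba, YB#)
  ε-move, top Y: go to s0, push ε → (s0, ba, B#)
  read b, top B: go to s1, push BB → (s1, a, BB#)
  read a, top B: go to s1, push YB → (s1, ε, YBB#)
  ε-move, top Y: go to s0, push ε → (s0, ε, BB#)
All input consumed; stack is BB#, not empty, and no further ε-move applies.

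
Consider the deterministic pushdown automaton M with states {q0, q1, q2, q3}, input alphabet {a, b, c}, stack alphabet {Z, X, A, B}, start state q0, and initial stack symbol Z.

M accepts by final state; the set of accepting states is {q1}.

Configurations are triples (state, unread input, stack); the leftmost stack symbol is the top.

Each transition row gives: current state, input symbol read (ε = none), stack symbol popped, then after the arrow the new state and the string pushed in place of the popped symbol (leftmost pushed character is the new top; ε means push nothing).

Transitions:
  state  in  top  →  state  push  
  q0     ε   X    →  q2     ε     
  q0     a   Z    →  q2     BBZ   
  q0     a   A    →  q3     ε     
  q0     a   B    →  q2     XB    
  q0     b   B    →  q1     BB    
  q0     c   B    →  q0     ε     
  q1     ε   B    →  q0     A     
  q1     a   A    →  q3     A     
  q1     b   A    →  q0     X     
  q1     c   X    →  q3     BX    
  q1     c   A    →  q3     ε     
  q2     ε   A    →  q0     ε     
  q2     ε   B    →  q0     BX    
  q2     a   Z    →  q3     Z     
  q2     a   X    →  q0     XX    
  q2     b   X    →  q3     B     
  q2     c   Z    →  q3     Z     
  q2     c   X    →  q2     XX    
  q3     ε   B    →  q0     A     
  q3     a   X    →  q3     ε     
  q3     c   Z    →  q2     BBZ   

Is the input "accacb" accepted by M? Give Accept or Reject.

Accept

(q0, accacb, Z)
  read a, top Z: go to q2, push BBZ → (q2, ccacb, BBZ)
  ε-move, top B: go to q0, push BX → (q0, ccacb, BXBZ)
  read c, top B: go to q0, push ε → (q0, cacb, XBZ)
  ε-move, top X: go to q2, push ε → (q2, cacb, BZ)
  ε-move, top B: go to q0, push BX → (q0, cacb, BXZ)
  read c, top B: go to q0, push ε → (q0, acb, XZ)
  ε-move, top X: go to q2, push ε → (q2, acb, Z)
  read a, top Z: go to q3, push Z → (q3, cb, Z)
  read c, top Z: go to q2, push BBZ → (q2, b, BBZ)
  ε-move, top B: go to q0, push BX → (q0, b, BXBZ)
  read b, top B: go to q1, push BB → (q1, ε, BBXBZ)
All input consumed; state q1 ∈ F.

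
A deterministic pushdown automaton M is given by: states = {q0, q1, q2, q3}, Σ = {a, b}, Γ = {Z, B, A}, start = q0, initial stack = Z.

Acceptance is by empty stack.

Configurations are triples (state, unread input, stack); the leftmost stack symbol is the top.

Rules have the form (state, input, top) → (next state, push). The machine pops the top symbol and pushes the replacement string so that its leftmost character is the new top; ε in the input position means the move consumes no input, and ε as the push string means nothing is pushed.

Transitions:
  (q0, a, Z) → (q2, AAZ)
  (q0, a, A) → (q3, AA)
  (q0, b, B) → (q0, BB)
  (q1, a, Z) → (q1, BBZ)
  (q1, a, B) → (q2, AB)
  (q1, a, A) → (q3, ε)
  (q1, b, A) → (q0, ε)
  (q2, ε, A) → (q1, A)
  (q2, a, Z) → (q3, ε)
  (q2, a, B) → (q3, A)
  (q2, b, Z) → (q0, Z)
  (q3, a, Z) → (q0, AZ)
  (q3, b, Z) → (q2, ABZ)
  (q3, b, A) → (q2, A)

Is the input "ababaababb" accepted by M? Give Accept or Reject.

Reject

(q0, ababaababb, Z)
  read a, top Z: go to q2, push AAZ → (q2, babaababb, AAZ)
  ε-move, top A: go to q1, push A → (q1, babaababb, AAZ)
  read b, top A: go to q0, push ε → (q0, abaababb, AZ)
  read a, top A: go to q3, push AA → (q3, baababb, AAZ)
  read b, top A: go to q2, push A → (q2, aababb, AAZ)
  ε-move, top A: go to q1, push A → (q1, aababb, AAZ)
  read a, top A: go to q3, push ε → (q3, ababb, AZ)
No transition applies at (q3, ababb, AZ); input not fully consumed.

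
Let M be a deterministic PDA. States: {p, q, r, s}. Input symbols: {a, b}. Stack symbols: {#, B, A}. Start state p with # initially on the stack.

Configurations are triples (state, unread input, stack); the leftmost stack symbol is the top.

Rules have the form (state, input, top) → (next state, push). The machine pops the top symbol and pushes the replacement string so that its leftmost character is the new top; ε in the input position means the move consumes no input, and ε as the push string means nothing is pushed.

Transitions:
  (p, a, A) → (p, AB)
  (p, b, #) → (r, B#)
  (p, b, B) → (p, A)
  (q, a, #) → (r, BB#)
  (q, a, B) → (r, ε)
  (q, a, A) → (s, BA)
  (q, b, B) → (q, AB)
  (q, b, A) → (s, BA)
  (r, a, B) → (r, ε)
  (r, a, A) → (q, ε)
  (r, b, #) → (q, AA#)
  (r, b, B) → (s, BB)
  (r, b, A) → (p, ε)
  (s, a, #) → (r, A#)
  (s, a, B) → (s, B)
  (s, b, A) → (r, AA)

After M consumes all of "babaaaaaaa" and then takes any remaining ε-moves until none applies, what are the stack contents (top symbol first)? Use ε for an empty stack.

(p, babaaaaaaa, #)
  read b, top #: go to r, push B# → (r, abaaaaaaa, B#)
  read a, top B: go to r, push ε → (r, baaaaaaa, #)
  read b, top #: go to q, push AA# → (q, aaaaaaa, AA#)
  read a, top A: go to s, push BA → (s, aaaaaa, BAA#)
  read a, top B: go to s, push B → (s, aaaaa, BAA#)
  read a, top B: go to s, push B → (s, aaaa, BAA#)
  read a, top B: go to s, push B → (s, aaa, BAA#)
  read a, top B: go to s, push B → (s, aa, BAA#)
  read a, top B: go to s, push B → (s, a, BAA#)
  read a, top B: go to s, push B → (s, ε, BAA#)
All input consumed in state s with stack BAA#.

BAA#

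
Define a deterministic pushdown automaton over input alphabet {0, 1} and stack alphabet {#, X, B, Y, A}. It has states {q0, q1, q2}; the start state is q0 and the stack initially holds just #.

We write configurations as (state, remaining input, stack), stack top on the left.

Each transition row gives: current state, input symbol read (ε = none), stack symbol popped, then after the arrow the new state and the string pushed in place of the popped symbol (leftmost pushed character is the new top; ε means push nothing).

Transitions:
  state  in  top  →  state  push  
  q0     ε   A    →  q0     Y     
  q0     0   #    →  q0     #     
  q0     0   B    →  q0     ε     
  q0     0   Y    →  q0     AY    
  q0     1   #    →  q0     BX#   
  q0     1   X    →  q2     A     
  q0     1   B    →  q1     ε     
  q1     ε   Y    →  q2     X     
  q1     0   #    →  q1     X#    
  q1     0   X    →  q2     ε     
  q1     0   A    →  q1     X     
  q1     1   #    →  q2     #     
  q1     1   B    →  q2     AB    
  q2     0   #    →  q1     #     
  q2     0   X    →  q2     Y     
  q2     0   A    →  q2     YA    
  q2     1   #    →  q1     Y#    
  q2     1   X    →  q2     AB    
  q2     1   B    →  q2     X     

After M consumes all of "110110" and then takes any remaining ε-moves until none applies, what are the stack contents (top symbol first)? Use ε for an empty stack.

YAB#

(q0, 110110, #)
  read 1, top #: go to q0, push BX# → (q0, 10110, BX#)
  read 1, top B: go to q1, push ε → (q1, 0110, X#)
  read 0, top X: go to q2, push ε → (q2, 110, #)
  read 1, top #: go to q1, push Y# → (q1, 10, Y#)
  ε-move, top Y: go to q2, push X → (q2, 10, X#)
  read 1, top X: go to q2, push AB → (q2, 0, AB#)
  read 0, top A: go to q2, push YA → (q2, ε, YAB#)
All input consumed in state q2 with stack YAB#.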